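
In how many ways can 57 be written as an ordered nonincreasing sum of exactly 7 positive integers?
p(57, 7 parts) = 18138

Partitions of n into exactly k parts are in bijection with partitions of n − k into at most k parts (subtract 1 from each part). So p(57, exactly 7) = p(50, parts ≤ 7). Computing via the recurrence p(m, j) = p(m, j−1) + p(m−j, j) gives 18138.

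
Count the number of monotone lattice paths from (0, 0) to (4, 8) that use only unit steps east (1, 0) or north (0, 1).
Number of paths = 495

A monotone lattice path from (0, 0) to (4, 8) consists of 4 east steps and 8 north steps in some order, so it is determined by which 4 of the 12 steps are east. The count is C(12, 4) = 495.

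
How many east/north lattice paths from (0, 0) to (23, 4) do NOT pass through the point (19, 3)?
Number of paths = 9850

Total paths from (0, 0) to (23, 4): C(27, 23) = 17550. Paths through (19, 3): (paths (0, 0) → (19, 3)) × (paths (19, 3) → (23, 4)) = C(22, 19) · C(5, 4) = 1540 · 5 = 7700. Avoidance count = 17550 − 7700 = 9850.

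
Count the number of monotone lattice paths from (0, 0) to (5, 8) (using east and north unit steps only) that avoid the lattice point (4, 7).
Number of paths = 627

Total paths from (0, 0) to (5, 8): C(13, 5) = 1287. Paths through (4, 7): (paths (0, 0) → (4, 7)) × (paths (4, 7) → (5, 8)) = C(11, 4) · C(2, 1) = 330 · 2 = 660. Avoidance count = 1287 − 660 = 627.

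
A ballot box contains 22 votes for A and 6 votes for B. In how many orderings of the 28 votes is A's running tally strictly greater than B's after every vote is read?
Strict-lead orderings = 215280

Total orderings of the 28 votes with 22 for A: C(28, 22) = 376740. By the Bertrand ballot formula (Cycle Lemma / reflection principle), the number of orderings in which A is strictly ahead of B throughout is (p − q)/(p + q) · C(p + q, p) = (22 − 6)/(22 + 6) · 376740 = 215280.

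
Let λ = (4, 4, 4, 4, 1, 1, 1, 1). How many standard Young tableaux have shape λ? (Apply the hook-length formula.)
# SYT of shape (4, 4, 4, 4, 1, 1, 1, 1) = 12345060

Hook-length formula: f^λ = n! / Π hook(c), product over all cells c of the Young diagram. For λ = (4, 4, 4, 4, 1, 1, 1, 1), n = 20 boxes. Hook lengths by row (left-to-right, top-to-bottom): [11, 6, 5, 4]; [10, 5, 4, 3]; [9, 4, 3, 2]; [8, 3, 2, 1]; [4]; [3]; [2]; [1]. Product of hooks = 197074944000. So f^λ = 20! / 197074944000 = 2432902008176640000 / 197074944000 = 12345060.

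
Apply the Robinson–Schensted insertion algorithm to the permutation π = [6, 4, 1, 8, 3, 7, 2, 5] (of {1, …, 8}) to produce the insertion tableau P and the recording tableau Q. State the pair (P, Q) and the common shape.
P = [1, 2, 5] / [3, 7] / [4, 8] / [6];  Q = [1, 4, 6] / [2, 5] / [3, 8] / [7];  common shape = (3, 2, 2, 1)

Row-insert the values π_1, π_2, … into P one at a time, bumping the leftmost entry strictly greater than the inserted value down to the next row. The recording tableau Q records, in position (i, j), the step at which that cell was added to P.
  Insert 6 (step 1): P = [6];  Q = [1]
  Insert 4 (step 2): P = [4] / [6];  Q = [1] / [2]
  Insert 1 (step 3): P = [1] / [4] / [6];  Q = [1] / [2] / [3]
  Insert 8 (step 4): P = [1, 8] / [4] / [6];  Q = [1, 4] / [2] / [3]
  Insert 3 (step 5): P = [1, 3] / [4, 8] / [6];  Q = [1, 4] / [2, 5] / [3]
  Insert 7 (step 6): P = [1, 3, 7] / [4, 8] / [6];  Q = [1, 4, 6] / [2, 5] / [3]
  Insert 2 (step 7): P = [1, 2, 7] / [3, 8] / [4] / [6];  Q = [1, 4, 6] / [2, 5] / [3] / [7]
  Insert 5 (step 8): P = [1, 2, 5] / [3, 7] / [4, 8] / [6];  Q = [1, 4, 6] / [2, 5] / [3, 8] / [7]
Final shape: (3, 2, 2, 1).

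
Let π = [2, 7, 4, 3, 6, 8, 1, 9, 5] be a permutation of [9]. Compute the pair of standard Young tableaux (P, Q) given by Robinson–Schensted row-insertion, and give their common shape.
P = [1, 3, 5, 8, 9] / [2, 6] / [4] / [7];  Q = [1, 2, 5, 6, 8] / [3, 9] / [4] / [7];  common shape = (5, 2, 1, 1)

Row-insert the values π_1, π_2, … into P one at a time, bumping the leftmost entry strictly greater than the inserted value down to the next row. The recording tableau Q records, in position (i, j), the step at which that cell was added to P.
  Insert 2 (step 1): P = [2];  Q = [1]
  Insert 7 (step 2): P = [2, 7];  Q = [1, 2]
  Insert 4 (step 3): P = [2, 4] / [7];  Q = [1, 2] / [3]
  Insert 3 (step 4): P = [2, 3] / [4] / [7];  Q = [1, 2] / [3] / [4]
  Insert 6 (step 5): P = [2, 3, 6] / [4] / [7];  Q = [1, 2, 5] / [3] / [4]
  Insert 8 (step 6): P = [2, 3, 6, 8] / [4] / [7];  Q = [1, 2, 5, 6] / [3] / [4]
  Insert 1 (step 7): P = [1, 3, 6, 8] / [2] / [4] / [7];  Q = [1, 2, 5, 6] / [3] / [4] / [7]
  Insert 9 (step 8): P = [1, 3, 6, 8, 9] / [2] / [4] / [7];  Q = [1, 2, 5, 6, 8] / [3] / [4] / [7]
  Insert 5 (step 9): P = [1, 3, 5, 8, 9] / [2, 6] / [4] / [7];  Q = [1, 2, 5, 6, 8] / [3, 9] / [4] / [7]
Final shape: (5, 2, 1, 1).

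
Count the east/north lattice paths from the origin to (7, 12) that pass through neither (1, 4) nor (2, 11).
Number of paths = 35145

Inclusion–exclusion. Total paths: C(19, 7) = 50388. Through P₁: C(5, 1)·C(14, 6) = 15015. Through P₂: C(13, 2)·C(6, 5) = 468. Since P₁ is strictly southwest of P₂, a monotone path through both must visit P₁ then P₂; paths through both = C(5, 1)·C(8, 1)·C(6, 5) = 240. Avoid both = 50388 − 15015 − 468 + 240 = 35145.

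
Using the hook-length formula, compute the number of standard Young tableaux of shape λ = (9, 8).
# SYT of shape (9, 8) = 4862

Hook-length formula: f^λ = n! / Π hook(c), product over all cells c of the Young diagram. For λ = (9, 8), n = 17 boxes. Hook lengths by row (left-to-right, top-to-bottom): [10, 9, 8, 7, 6, 5, 4, 3, 1]; [8, 7, 6, 5, 4, 3, 2, 1]. Product of hooks = 73156608000. So f^λ = 17! / 73156608000 = 355687428096000 / 73156608000 = 4862.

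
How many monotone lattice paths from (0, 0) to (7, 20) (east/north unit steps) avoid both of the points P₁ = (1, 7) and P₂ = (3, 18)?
Number of paths = 660384

Inclusion–exclusion. Total paths: C(27, 7) = 888030. Through P₁: C(8, 1)·C(19, 6) = 217056. Through P₂: C(21, 3)·C(6, 4) = 19950. Since P₁ is strictly southwest of P₂, a monotone path through both must visit P₁ then P₂; paths through both = C(8, 1)·C(13, 2)·C(6, 4) = 9360. Avoid both = 888030 − 217056 − 19950 + 9360 = 660384.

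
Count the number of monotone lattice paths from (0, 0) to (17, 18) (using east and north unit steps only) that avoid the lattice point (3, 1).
Number of paths = 3476837550

Total paths from (0, 0) to (17, 18): C(35, 17) = 4537567650. Paths through (3, 1): (paths (0, 0) → (3, 1)) × (paths (3, 1) → (17, 18)) = C(4, 3) · C(31, 14) = 4 · 265182525 = 1060730100. Avoidance count = 4537567650 − 1060730100 = 3476837550.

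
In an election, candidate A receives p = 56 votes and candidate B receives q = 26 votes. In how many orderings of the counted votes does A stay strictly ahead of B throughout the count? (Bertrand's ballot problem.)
Strict-lead orderings = 606521543011850426040

Total orderings of the 82 votes with 56 for A: C(82, 56) = 1657825550899057831176. By the Bertrand ballot formula (Cycle Lemma / reflection principle), the number of orderings in which A is strictly ahead of B throughout is (p − q)/(p + q) · C(p + q, p) = (56 − 26)/(56 + 26) · 1657825550899057831176 = 606521543011850426040.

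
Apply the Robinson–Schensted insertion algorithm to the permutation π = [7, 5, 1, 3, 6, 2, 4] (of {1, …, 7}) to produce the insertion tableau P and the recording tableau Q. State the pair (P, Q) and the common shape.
P = [1, 2, 4] / [3, 6] / [5] / [7];  Q = [1, 4, 5] / [2, 7] / [3] / [6];  common shape = (3, 2, 1, 1)

Row-insert the values π_1, π_2, … into P one at a time, bumping the leftmost entry strictly greater than the inserted value down to the next row. The recording tableau Q records, in position (i, j), the step at which that cell was added to P.
  Insert 7 (step 1): P = [7];  Q = [1]
  Insert 5 (step 2): P = [5] / [7];  Q = [1] / [2]
  Insert 1 (step 3): P = [1] / [5] / [7];  Q = [1] / [2] / [3]
  Insert 3 (step 4): P = [1, 3] / [5] / [7];  Q = [1, 4] / [2] / [3]
  Insert 6 (step 5): P = [1, 3, 6] / [5] / [7];  Q = [1, 4, 5] / [2] / [3]
  Insert 2 (step 6): P = [1, 2, 6] / [3] / [5] / [7];  Q = [1, 4, 5] / [2] / [3] / [6]
  Insert 4 (step 7): P = [1, 2, 4] / [3, 6] / [5] / [7];  Q = [1, 4, 5] / [2, 7] / [3] / [6]
Final shape: (3, 2, 1, 1).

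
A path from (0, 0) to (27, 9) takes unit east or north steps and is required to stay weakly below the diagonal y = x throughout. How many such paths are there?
Number of paths = 63882940

By the reflection principle (André's argument), the number of monotone paths to (27, 9) with n ≤ m that never go above y = x is C(36, 27) − C(36, 28) = 94143280 − 30260340 = 63882940.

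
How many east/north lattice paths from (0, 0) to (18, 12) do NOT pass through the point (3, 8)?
Number of paths = 85853685

Total paths from (0, 0) to (18, 12): C(30, 18) = 86493225. Paths through (3, 8): (paths (0, 0) → (3, 8)) × (paths (3, 8) → (18, 12)) = C(11, 3) · C(19, 15) = 165 · 3876 = 639540. Avoidance count = 86493225 − 639540 = 85853685.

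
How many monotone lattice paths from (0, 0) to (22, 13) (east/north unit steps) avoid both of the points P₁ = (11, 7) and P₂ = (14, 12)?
Number of paths = 1011603972

Inclusion–exclusion. Total paths: C(35, 22) = 1476337800. Through P₁: C(18, 11)·C(17, 11) = 393853824. Through P₂: C(26, 14)·C(9, 8) = 86919300. Since P₁ is strictly southwest of P₂, a monotone path through both must visit P₁ then P₂; paths through both = C(18, 11)·C(8, 3)·C(9, 8) = 16039296. Avoid both = 1476337800 − 393853824 − 86919300 + 16039296 = 1011603972.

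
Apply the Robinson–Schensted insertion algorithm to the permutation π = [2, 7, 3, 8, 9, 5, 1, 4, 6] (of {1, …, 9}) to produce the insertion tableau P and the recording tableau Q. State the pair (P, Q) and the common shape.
P = [1, 3, 4, 6] / [2, 5, 9] / [7, 8];  Q = [1, 2, 4, 5] / [3, 6, 9] / [7, 8];  common shape = (4, 3, 2)

Row-insert the values π_1, π_2, … into P one at a time, bumping the leftmost entry strictly greater than the inserted value down to the next row. The recording tableau Q records, in position (i, j), the step at which that cell was added to P.
  Insert 2 (step 1): P = [2];  Q = [1]
  Insert 7 (step 2): P = [2, 7];  Q = [1, 2]
  Insert 3 (step 3): P = [2, 3] / [7];  Q = [1, 2] / [3]
  Insert 8 (step 4): P = [2, 3, 8] / [7];  Q = [1, 2, 4] / [3]
  Insert 9 (step 5): P = [2, 3, 8, 9] / [7];  Q = [1, 2, 4, 5] / [3]
  Insert 5 (step 6): P = [2, 3, 5, 9] / [7, 8];  Q = [1, 2, 4, 5] / [3, 6]
  Insert 1 (step 7): P = [1, 3, 5, 9] / [2, 8] / [7];  Q = [1, 2, 4, 5] / [3, 6] / [7]
  Insert 4 (step 8): P = [1, 3, 4, 9] / [2, 5] / [7, 8];  Q = [1, 2, 4, 5] / [3, 6] / [7, 8]
  Insert 6 (step 9): P = [1, 3, 4, 6] / [2, 5, 9] / [7, 8];  Q = [1, 2, 4, 5] / [3, 6, 9] / [7, 8]
Final shape: (4, 3, 2).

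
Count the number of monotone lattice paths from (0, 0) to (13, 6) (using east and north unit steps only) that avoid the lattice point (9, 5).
Number of paths = 17122

Total paths from (0, 0) to (13, 6): C(19, 13) = 27132. Paths through (9, 5): (paths (0, 0) → (9, 5)) × (paths (9, 5) → (13, 6)) = C(14, 9) · C(5, 4) = 2002 · 5 = 10010. Avoidance count = 27132 − 10010 = 17122.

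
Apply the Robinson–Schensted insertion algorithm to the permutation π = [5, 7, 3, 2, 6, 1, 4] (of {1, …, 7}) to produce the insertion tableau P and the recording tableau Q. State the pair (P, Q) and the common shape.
P = [1, 4] / [2, 6] / [3, 7] / [5];  Q = [1, 2] / [3, 5] / [4, 7] / [6];  common shape = (2, 2, 2, 1)

Row-insert the values π_1, π_2, … into P one at a time, bumping the leftmost entry strictly greater than the inserted value down to the next row. The recording tableau Q records, in position (i, j), the step at which that cell was added to P.
  Insert 5 (step 1): P = [5];  Q = [1]
  Insert 7 (step 2): P = [5, 7];  Q = [1, 2]
  Insert 3 (step 3): P = [3, 7] / [5];  Q = [1, 2] / [3]
  Insert 2 (step 4): P = [2, 7] / [3] / [5];  Q = [1, 2] / [3] / [4]
  Insert 6 (step 5): P = [2, 6] / [3, 7] / [5];  Q = [1, 2] / [3, 5] / [4]
  Insert 1 (step 6): P = [1, 6] / [2, 7] / [3] / [5];  Q = [1, 2] / [3, 5] / [4] / [6]
  Insert 4 (step 7): P = [1, 4] / [2, 6] / [3, 7] / [5];  Q = [1, 2] / [3, 5] / [4, 7] / [6]
Final shape: (2, 2, 2, 1).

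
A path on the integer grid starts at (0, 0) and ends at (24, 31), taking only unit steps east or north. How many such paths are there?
Number of paths = 2488589544741300

A monotone lattice path from (0, 0) to (24, 31) consists of 24 east steps and 31 north steps in some order, so it is determined by which 24 of the 55 steps are east. The count is C(55, 24) = 2488589544741300.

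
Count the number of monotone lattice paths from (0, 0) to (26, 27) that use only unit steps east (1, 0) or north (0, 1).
Number of paths = 973469712824056

A monotone lattice path from (0, 0) to (26, 27) consists of 26 east steps and 27 north steps in some order, so it is determined by which 26 of the 53 steps are east. The count is C(53, 26) = 973469712824056.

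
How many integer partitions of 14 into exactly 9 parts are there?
p(14, 9 parts) = 7

Partitions of n into exactly k parts ↔ partitions of n − k into at most k parts (subtract 1 from each part). For n = 14, k = 9, the partitions are: 6+1+1+1+1+1+1+1+1, 5+2+1+1+1+1+1+1+1, 4+3+1+1+1+1+1+1+1, 4+2+2+1+1+1+1+1+1, 3+3+2+1+1+1+1+1+1, 3+2+2+2+1+1+1+1+1, 2+2+2+2+2+1+1+1+1. Count = 7.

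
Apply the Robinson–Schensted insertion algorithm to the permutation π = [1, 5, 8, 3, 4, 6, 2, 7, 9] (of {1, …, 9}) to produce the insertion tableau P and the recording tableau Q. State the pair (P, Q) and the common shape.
P = [1, 2, 4, 6, 7, 9] / [3, 8] / [5];  Q = [1, 2, 3, 6, 8, 9] / [4, 5] / [7];  common shape = (6, 2, 1)

Row-insert the values π_1, π_2, … into P one at a time, bumping the leftmost entry strictly greater than the inserted value down to the next row. The recording tableau Q records, in position (i, j), the step at which that cell was added to P.
  Insert 1 (step 1): P = [1];  Q = [1]
  Insert 5 (step 2): P = [1, 5];  Q = [1, 2]
  Insert 8 (step 3): P = [1, 5, 8];  Q = [1, 2, 3]
  Insert 3 (step 4): P = [1, 3, 8] / [5];  Q = [1, 2, 3] / [4]
  Insert 4 (step 5): P = [1, 3, 4] / [5, 8];  Q = [1, 2, 3] / [4, 5]
  Insert 6 (step 6): P = [1, 3, 4, 6] / [5, 8];  Q = [1, 2, 3, 6] / [4, 5]
  Insert 2 (step 7): P = [1, 2, 4, 6] / [3, 8] / [5];  Q = [1, 2, 3, 6] / [4, 5] / [7]
  Insert 7 (step 8): P = [1, 2, 4, 6, 7] / [3, 8] / [5];  Q = [1, 2, 3, 6, 8] / [4, 5] / [7]
  Insert 9 (step 9): P = [1, 2, 4, 6, 7, 9] / [3, 8] / [5];  Q = [1, 2, 3, 6, 8, 9] / [4, 5] / [7]
Final shape: (6, 2, 1).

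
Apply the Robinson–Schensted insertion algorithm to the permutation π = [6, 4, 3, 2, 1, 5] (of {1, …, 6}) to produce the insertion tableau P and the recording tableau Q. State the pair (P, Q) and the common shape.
P = [1, 5] / [2] / [3] / [4] / [6];  Q = [1, 6] / [2] / [3] / [4] / [5];  common shape = (2, 1, 1, 1, 1)

Row-insert the values π_1, π_2, … into P one at a time, bumping the leftmost entry strictly greater than the inserted value down to the next row. The recording tableau Q records, in position (i, j), the step at which that cell was added to P.
  Insert 6 (step 1): P = [6];  Q = [1]
  Insert 4 (step 2): P = [4] / [6];  Q = [1] / [2]
  Insert 3 (step 3): P = [3] / [4] / [6];  Q = [1] / [2] / [3]
  Insert 2 (step 4): P = [2] / [3] / [4] / [6];  Q = [1] / [2] / [3] / [4]
  Insert 1 (step 5): P = [1] / [2] / [3] / [4] / [6];  Q = [1] / [2] / [3] / [4] / [5]
  Insert 5 (step 6): P = [1, 5] / [2] / [3] / [4] / [6];  Q = [1, 6] / [2] / [3] / [4] / [5]
Final shape: (2, 1, 1, 1, 1).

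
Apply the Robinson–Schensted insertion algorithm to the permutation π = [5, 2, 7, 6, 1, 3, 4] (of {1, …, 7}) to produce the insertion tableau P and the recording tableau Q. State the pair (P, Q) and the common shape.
P = [1, 3, 4] / [2, 6] / [5, 7];  Q = [1, 3, 7] / [2, 4] / [5, 6];  common shape = (3, 2, 2)

Row-insert the values π_1, π_2, … into P one at a time, bumping the leftmost entry strictly greater than the inserted value down to the next row. The recording tableau Q records, in position (i, j), the step at which that cell was added to P.
  Insert 5 (step 1): P = [5];  Q = [1]
  Insert 2 (step 2): P = [2] / [5];  Q = [1] / [2]
  Insert 7 (step 3): P = [2, 7] / [5];  Q = [1, 3] / [2]
  Insert 6 (step 4): P = [2, 6] / [5, 7];  Q = [1, 3] / [2, 4]
  Insert 1 (step 5): P = [1, 6] / [2, 7] / [5];  Q = [1, 3] / [2, 4] / [5]
  Insert 3 (step 6): P = [1, 3] / [2, 6] / [5, 7];  Q = [1, 3] / [2, 4] / [5, 6]
  Insert 4 (step 7): P = [1, 3, 4] / [2, 6] / [5, 7];  Q = [1, 3, 7] / [2, 4] / [5, 6]
Final shape: (3, 2, 2).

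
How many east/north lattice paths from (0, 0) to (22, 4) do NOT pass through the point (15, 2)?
Number of paths = 10054

Total paths from (0, 0) to (22, 4): C(26, 22) = 14950. Paths through (15, 2): (paths (0, 0) → (15, 2)) × (paths (15, 2) → (22, 4)) = C(17, 15) · C(9, 7) = 136 · 36 = 4896. Avoidance count = 14950 − 4896 = 10054.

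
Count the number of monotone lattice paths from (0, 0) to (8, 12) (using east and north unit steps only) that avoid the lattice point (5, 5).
Number of paths = 95730

Total paths from (0, 0) to (8, 12): C(20, 8) = 125970. Paths through (5, 5): (paths (0, 0) → (5, 5)) × (paths (5, 5) → (8, 12)) = C(10, 5) · C(10, 3) = 252 · 120 = 30240. Avoidance count = 125970 − 30240 = 95730.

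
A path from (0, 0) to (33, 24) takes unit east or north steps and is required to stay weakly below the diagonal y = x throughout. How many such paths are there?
Number of paths = 2212449261033375

By the reflection principle (André's argument), the number of monotone paths to (33, 24) with n ≤ m that never go above y = x is C(57, 33) − C(57, 34) = 7522327487513475 − 5309878226480100 = 2212449261033375.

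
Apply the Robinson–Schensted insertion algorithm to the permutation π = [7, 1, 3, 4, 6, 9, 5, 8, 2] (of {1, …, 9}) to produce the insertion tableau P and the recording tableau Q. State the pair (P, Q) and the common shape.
P = [1, 2, 4, 5, 8] / [3, 9] / [6] / [7];  Q = [1, 3, 4, 5, 6] / [2, 8] / [7] / [9];  common shape = (5, 2, 1, 1)

Row-insert the values π_1, π_2, … into P one at a time, bumping the leftmost entry strictly greater than the inserted value down to the next row. The recording tableau Q records, in position (i, j), the step at which that cell was added to P.
  Insert 7 (step 1): P = [7];  Q = [1]
  Insert 1 (step 2): P = [1] / [7];  Q = [1] / [2]
  Insert 3 (step 3): P = [1, 3] / [7];  Q = [1, 3] / [2]
  Insert 4 (step 4): P = [1, 3, 4] / [7];  Q = [1, 3, 4] / [2]
  Insert 6 (step 5): P = [1, 3, 4, 6] / [7];  Q = [1, 3, 4, 5] / [2]
  Insert 9 (step 6): P = [1, 3, 4, 6, 9] / [7];  Q = [1, 3, 4, 5, 6] / [2]
  Insert 5 (step 7): P = [1, 3, 4, 5, 9] / [6] / [7];  Q = [1, 3, 4, 5, 6] / [2] / [7]
  Insert 8 (step 8): P = [1, 3, 4, 5, 8] / [6, 9] / [7];  Q = [1, 3, 4, 5, 6] / [2, 8] / [7]
  Insert 2 (step 9): P = [1, 2, 4, 5, 8] / [3, 9] / [6] / [7];  Q = [1, 3, 4, 5, 6] / [2, 8] / [7] / [9]
Final shape: (5, 2, 1, 1).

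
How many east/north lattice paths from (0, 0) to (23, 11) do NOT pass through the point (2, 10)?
Number of paths = 286096308

Total paths from (0, 0) to (23, 11): C(34, 23) = 286097760. Paths through (2, 10): (paths (0, 0) → (2, 10)) × (paths (2, 10) → (23, 11)) = C(12, 2) · C(22, 21) = 66 · 22 = 1452. Avoidance count = 286097760 − 1452 = 286096308.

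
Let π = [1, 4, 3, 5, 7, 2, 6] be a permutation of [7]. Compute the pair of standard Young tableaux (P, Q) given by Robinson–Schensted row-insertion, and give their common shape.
P = [1, 2, 5, 6] / [3, 7] / [4];  Q = [1, 2, 4, 5] / [3, 7] / [6];  common shape = (4, 2, 1)

Row-insert the values π_1, π_2, … into P one at a time, bumping the leftmost entry strictly greater than the inserted value down to the next row. The recording tableau Q records, in position (i, j), the step at which that cell was added to P.
  Insert 1 (step 1): P = [1];  Q = [1]
  Insert 4 (step 2): P = [1, 4];  Q = [1, 2]
  Insert 3 (step 3): P = [1, 3] / [4];  Q = [1, 2] / [3]
  Insert 5 (step 4): P = [1, 3, 5] / [4];  Q = [1, 2, 4] / [3]
  Insert 7 (step 5): P = [1, 3, 5, 7] / [4];  Q = [1, 2, 4, 5] / [3]
  Insert 2 (step 6): P = [1, 2, 5, 7] / [3] / [4];  Q = [1, 2, 4, 5] / [3] / [6]
  Insert 6 (step 7): P = [1, 2, 5, 6] / [3, 7] / [4];  Q = [1, 2, 4, 5] / [3, 7] / [6]
Final shape: (4, 2, 1).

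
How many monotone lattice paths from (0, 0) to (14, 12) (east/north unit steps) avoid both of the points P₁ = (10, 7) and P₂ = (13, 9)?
Number of paths = 5995492

Inclusion–exclusion. Total paths: C(26, 14) = 9657700. Through P₁: C(17, 10)·C(9, 4) = 2450448. Through P₂: C(22, 13)·C(4, 1) = 1989680. Since P₁ is strictly southwest of P₂, a monotone path through both must visit P₁ then P₂; paths through both = C(17, 10)·C(5, 3)·C(4, 1) = 777920. Avoid both = 9657700 − 2450448 − 1989680 + 777920 = 5995492.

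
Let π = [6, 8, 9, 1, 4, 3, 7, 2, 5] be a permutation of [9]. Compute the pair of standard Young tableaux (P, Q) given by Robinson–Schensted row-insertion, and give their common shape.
P = [1, 2, 5] / [3, 7, 9] / [4, 8] / [6];  Q = [1, 2, 3] / [4, 5, 7] / [6, 9] / [8];  common shape = (3, 3, 2, 1)

Row-insert the values π_1, π_2, … into P one at a time, bumping the leftmost entry strictly greater than the inserted value down to the next row. The recording tableau Q records, in position (i, j), the step at which that cell was added to P.
  Insert 6 (step 1): P = [6];  Q = [1]
  Insert 8 (step 2): P = [6, 8];  Q = [1, 2]
  Insert 9 (step 3): P = [6, 8, 9];  Q = [1, 2, 3]
  Insert 1 (step 4): P = [1, 8, 9] / [6];  Q = [1, 2, 3] / [4]
  Insert 4 (step 5): P = [1, 4, 9] / [6, 8];  Q = [1, 2, 3] / [4, 5]
  Insert 3 (step 6): P = [1, 3, 9] / [4, 8] / [6];  Q = [1, 2, 3] / [4, 5] / [6]
  Insert 7 (step 7): P = [1, 3, 7] / [4, 8, 9] / [6];  Q = [1, 2, 3] / [4, 5, 7] / [6]
  Insert 2 (step 8): P = [1, 2, 7] / [3, 8, 9] / [4] / [6];  Q = [1, 2, 3] / [4, 5, 7] / [6] / [8]
  Insert 5 (step 9): P = [1, 2, 5] / [3, 7, 9] / [4, 8] / [6];  Q = [1, 2, 3] / [4, 5, 7] / [6, 9] / [8]
Final shape: (3, 3, 2, 1).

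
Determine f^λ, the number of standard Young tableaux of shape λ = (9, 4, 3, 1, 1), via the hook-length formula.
# SYT of shape (9, 4, 3, 1, 1) = 3877632

Hook-length formula: f^λ = n! / Π hook(c), product over all cells c of the Young diagram. For λ = (9, 4, 3, 1, 1), n = 18 boxes. Hook lengths by row (left-to-right, top-to-bottom): [13, 10, 9, 7, 5, 4, 3, 2, 1]; [7, 4, 3, 1]; [5, 2, 1]; [2]; [1]. Product of hooks = 1651104000. So f^λ = 18! / 1651104000 = 6402373705728000 / 1651104000 = 3877632.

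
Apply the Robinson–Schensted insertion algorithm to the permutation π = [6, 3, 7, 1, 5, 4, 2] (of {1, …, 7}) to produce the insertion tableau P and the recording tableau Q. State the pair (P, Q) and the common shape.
P = [1, 2] / [3, 4] / [5, 7] / [6];  Q = [1, 3] / [2, 5] / [4, 6] / [7];  common shape = (2, 2, 2, 1)

Row-insert the values π_1, π_2, … into P one at a time, bumping the leftmost entry strictly greater than the inserted value down to the next row. The recording tableau Q records, in position (i, j), the step at which that cell was added to P.
  Insert 6 (step 1): P = [6];  Q = [1]
  Insert 3 (step 2): P = [3] / [6];  Q = [1] / [2]
  Insert 7 (step 3): P = [3, 7] / [6];  Q = [1, 3] / [2]
  Insert 1 (step 4): P = [1, 7] / [3] / [6];  Q = [1, 3] / [2] / [4]
  Insert 5 (step 5): P = [1, 5] / [3, 7] / [6];  Q = [1, 3] / [2, 5] / [4]
  Insert 4 (step 6): P = [1, 4] / [3, 5] / [6, 7];  Q = [1, 3] / [2, 5] / [4, 6]
  Insert 2 (step 7): P = [1, 2] / [3, 4] / [5, 7] / [6];  Q = [1, 3] / [2, 5] / [4, 6] / [7]
Final shape: (2, 2, 2, 1).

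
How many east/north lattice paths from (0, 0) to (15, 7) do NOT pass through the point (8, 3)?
Number of paths = 116094

Total paths from (0, 0) to (15, 7): C(22, 15) = 170544. Paths through (8, 3): (paths (0, 0) → (8, 3)) × (paths (8, 3) → (15, 7)) = C(11, 8) · C(11, 7) = 165 · 330 = 54450. Avoidance count = 170544 − 54450 = 116094.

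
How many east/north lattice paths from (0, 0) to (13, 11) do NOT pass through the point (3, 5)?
Number of paths = 2047696

Total paths from (0, 0) to (13, 11): C(24, 13) = 2496144. Paths through (3, 5): (paths (0, 0) → (3, 5)) × (paths (3, 5) → (13, 11)) = C(8, 3) · C(16, 10) = 56 · 8008 = 448448. Avoidance count = 2496144 − 448448 = 2047696.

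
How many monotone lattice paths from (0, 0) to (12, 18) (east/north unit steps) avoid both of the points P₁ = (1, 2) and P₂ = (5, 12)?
Number of paths = 41914080

Inclusion–exclusion. Total paths: C(30, 12) = 86493225. Through P₁: C(3, 1)·C(27, 11) = 39113685. Through P₂: C(17, 5)·C(13, 7) = 10618608. Since P₁ is strictly southwest of P₂, a monotone path through both must visit P₁ then P₂; paths through both = C(3, 1)·C(14, 4)·C(13, 7) = 5153148. Avoid both = 86493225 − 39113685 − 10618608 + 5153148 = 41914080.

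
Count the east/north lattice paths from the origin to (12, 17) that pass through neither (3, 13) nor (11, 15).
Number of paths = 28392655

Inclusion–exclusion. Total paths: C(29, 12) = 51895935. Through P₁: C(16, 3)·C(13, 9) = 400400. Through P₂: C(26, 11)·C(3, 1) = 23178480. Since P₁ is strictly southwest of P₂, a monotone path through both must visit P₁ then P₂; paths through both = C(16, 3)·C(10, 8)·C(3, 1) = 75600. Avoid both = 51895935 − 400400 − 23178480 + 75600 = 28392655.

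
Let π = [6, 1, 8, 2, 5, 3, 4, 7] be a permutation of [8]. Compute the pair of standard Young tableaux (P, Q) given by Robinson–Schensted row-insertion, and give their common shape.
P = [1, 2, 3, 4, 7] / [5, 8] / [6];  Q = [1, 3, 5, 7, 8] / [2, 4] / [6];  common shape = (5, 2, 1)

Row-insert the values π_1, π_2, … into P one at a time, bumping the leftmost entry strictly greater than the inserted value down to the next row. The recording tableau Q records, in position (i, j), the step at which that cell was added to P.
  Insert 6 (step 1): P = [6];  Q = [1]
  Insert 1 (step 2): P = [1] / [6];  Q = [1] / [2]
  Insert 8 (step 3): P = [1, 8] / [6];  Q = [1, 3] / [2]
  Insert 2 (step 4): P = [1, 2] / [6, 8];  Q = [1, 3] / [2, 4]
  Insert 5 (step 5): P = [1, 2, 5] / [6, 8];  Q = [1, 3, 5] / [2, 4]
  Insert 3 (step 6): P = [1, 2, 3] / [5, 8] / [6];  Q = [1, 3, 5] / [2, 4] / [6]
  Insert 4 (step 7): P = [1, 2, 3, 4] / [5, 8] / [6];  Q = [1, 3, 5, 7] / [2, 4] / [6]
  Insert 7 (step 8): P = [1, 2, 3, 4, 7] / [5, 8] / [6];  Q = [1, 3, 5, 7, 8] / [2, 4] / [6]
Final shape: (5, 2, 1).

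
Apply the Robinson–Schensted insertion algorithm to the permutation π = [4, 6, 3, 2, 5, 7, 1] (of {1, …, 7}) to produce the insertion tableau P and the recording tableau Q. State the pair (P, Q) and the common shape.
P = [1, 5, 7] / [2, 6] / [3] / [4];  Q = [1, 2, 6] / [3, 5] / [4] / [7];  common shape = (3, 2, 1, 1)

Row-insert the values π_1, π_2, … into P one at a time, bumping the leftmost entry strictly greater than the inserted value down to the next row. The recording tableau Q records, in position (i, j), the step at which that cell was added to P.
  Insert 4 (step 1): P = [4];  Q = [1]
  Insert 6 (step 2): P = [4, 6];  Q = [1, 2]
  Insert 3 (step 3): P = [3, 6] / [4];  Q = [1, 2] / [3]
  Insert 2 (step 4): P = [2, 6] / [3] / [4];  Q = [1, 2] / [3] / [4]
  Insert 5 (step 5): P = [2, 5] / [3, 6] / [4];  Q = [1, 2] / [3, 5] / [4]
  Insert 7 (step 6): P = [2, 5, 7] / [3, 6] / [4];  Q = [1, 2, 6] / [3, 5] / [4]
  Insert 1 (step 7): P = [1, 5, 7] / [2, 6] / [3] / [4];  Q = [1, 2, 6] / [3, 5] / [4] / [7]
Final shape: (3, 2, 1, 1).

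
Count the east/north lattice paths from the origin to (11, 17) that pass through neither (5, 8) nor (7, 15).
Number of paths = 13169565

Inclusion–exclusion. Total paths: C(28, 11) = 21474180. Through P₁: C(13, 5)·C(15, 6) = 6441435. Through P₂: C(22, 7)·C(6, 4) = 2558160. Since P₁ is strictly southwest of P₂, a monotone path through both must visit P₁ then P₂; paths through both = C(13, 5)·C(9, 2)·C(6, 4) = 694980. Avoid both = 21474180 − 6441435 − 2558160 + 694980 = 13169565.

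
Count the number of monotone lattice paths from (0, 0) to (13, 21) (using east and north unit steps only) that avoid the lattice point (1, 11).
Number of paths = 920224008

Total paths from (0, 0) to (13, 21): C(34, 13) = 927983760. Paths through (1, 11): (paths (0, 0) → (1, 11)) × (paths (1, 11) → (13, 21)) = C(12, 1) · C(22, 12) = 12 · 646646 = 7759752. Avoidance count = 927983760 − 7759752 = 920224008.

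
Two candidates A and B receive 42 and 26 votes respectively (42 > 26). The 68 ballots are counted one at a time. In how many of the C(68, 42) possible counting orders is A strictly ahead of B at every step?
Strict-lead orderings = 1029844687002892992

Total orderings of the 68 votes with 42 for A: C(68, 42) = 4376839919762295216. By the Bertrand ballot formula (Cycle Lemma / reflection principle), the number of orderings in which A is strictly ahead of B throughout is (p − q)/(p + q) · C(p + q, p) = (42 − 26)/(42 + 26) · 4376839919762295216 = 1029844687002892992.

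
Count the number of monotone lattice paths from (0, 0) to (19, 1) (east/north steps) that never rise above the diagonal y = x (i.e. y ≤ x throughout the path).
Number of paths = 19

By the reflection principle (André's argument), the number of monotone paths to (19, 1) with n ≤ m that never go above y = x is C(20, 19) − C(20, 20) = 20 − 1 = 19.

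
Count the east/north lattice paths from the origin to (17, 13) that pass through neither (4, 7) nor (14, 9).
Number of paths = 82966940

Inclusion–exclusion. Total paths: C(30, 17) = 119759850. Through P₁: C(11, 4)·C(19, 13) = 8953560. Through P₂: C(23, 14)·C(7, 3) = 28601650. Since P₁ is strictly southwest of P₂, a monotone path through both must visit P₁ then P₂; paths through both = C(11, 4)·C(12, 10)·C(7, 3) = 762300. Avoid both = 119759850 − 8953560 − 28601650 + 762300 = 82966940.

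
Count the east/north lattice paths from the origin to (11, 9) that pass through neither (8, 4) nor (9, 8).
Number of paths = 74735

Inclusion–exclusion. Total paths: C(20, 11) = 167960. Through P₁: C(12, 8)·C(8, 3) = 27720. Through P₂: C(17, 9)·C(3, 2) = 72930. Since P₁ is strictly southwest of P₂, a monotone path through both must visit P₁ then P₂; paths through both = C(12, 8)·C(5, 1)·C(3, 2) = 7425. Avoid both = 167960 − 27720 − 72930 + 7425 = 74735.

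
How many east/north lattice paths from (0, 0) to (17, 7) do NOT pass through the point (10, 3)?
Number of paths = 251724

Total paths from (0, 0) to (17, 7): C(24, 17) = 346104. Paths through (10, 3): (paths (0, 0) → (10, 3)) × (paths (10, 3) → (17, 7)) = C(13, 10) · C(11, 7) = 286 · 330 = 94380. Avoidance count = 346104 − 94380 = 251724.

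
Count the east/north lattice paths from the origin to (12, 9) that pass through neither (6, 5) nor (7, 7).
Number of paths = 153944

Inclusion–exclusion. Total paths: C(21, 12) = 293930. Through P₁: C(11, 6)·C(10, 6) = 97020. Through P₂: C(14, 7)·C(7, 5) = 72072. Since P₁ is strictly southwest of P₂, a monotone path through both must visit P₁ then P₂; paths through both = C(11, 6)·C(3, 1)·C(7, 5) = 29106. Avoid both = 293930 − 97020 − 72072 + 29106 = 153944.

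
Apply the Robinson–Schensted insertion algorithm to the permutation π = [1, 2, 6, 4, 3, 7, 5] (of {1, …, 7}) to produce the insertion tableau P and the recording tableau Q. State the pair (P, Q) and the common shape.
P = [1, 2, 3, 5] / [4, 7] / [6];  Q = [1, 2, 3, 6] / [4, 7] / [5];  common shape = (4, 2, 1)

Row-insert the values π_1, π_2, … into P one at a time, bumping the leftmost entry strictly greater than the inserted value down to the next row. The recording tableau Q records, in position (i, j), the step at which that cell was added to P.
  Insert 1 (step 1): P = [1];  Q = [1]
  Insert 2 (step 2): P = [1, 2];  Q = [1, 2]
  Insert 6 (step 3): P = [1, 2, 6];  Q = [1, 2, 3]
  Insert 4 (step 4): P = [1, 2, 4] / [6];  Q = [1, 2, 3] / [4]
  Insert 3 (step 5): P = [1, 2, 3] / [4] / [6];  Q = [1, 2, 3] / [4] / [5]
  Insert 7 (step 6): P = [1, 2, 3, 7] / [4] / [6];  Q = [1, 2, 3, 6] / [4] / [5]
  Insert 5 (step 7): P = [1, 2, 3, 5] / [4, 7] / [6];  Q = [1, 2, 3, 6] / [4, 7] / [5]
Final shape: (4, 2, 1).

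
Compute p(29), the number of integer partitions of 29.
p(29) = 4565

Compute p(n) via the recurrence p(n, m) = p(n, m−1) + p(n−m, m), where p(n, m) counts partitions of n with all parts ≤ m and p(n) = p(n, n). The base cases are p(0, m) = 1 and p(n, 0) = 0 for n > 0. Filling the table yields p(29) = 4565. (Euler's pentagonal recurrence is an alternative.)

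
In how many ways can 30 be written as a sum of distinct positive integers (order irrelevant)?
q(30) = 296

A partition into distinct parts is a strictly decreasing sequence summing to n. The recurrence d(n, m) = d(n, m−1) + d(n−m, m−1) (use part m at most once) with q(n) = d(n, n) gives q(30) = 296. (Euler's theorem: # distinct-part partitions = # odd-part partitions.)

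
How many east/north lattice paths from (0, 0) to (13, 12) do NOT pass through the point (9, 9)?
Number of paths = 3498600

Total paths from (0, 0) to (13, 12): C(25, 13) = 5200300. Paths through (9, 9): (paths (0, 0) → (9, 9)) × (paths (9, 9) → (13, 12)) = C(18, 9) · C(7, 4) = 48620 · 35 = 1701700. Avoidance count = 5200300 − 1701700 = 3498600.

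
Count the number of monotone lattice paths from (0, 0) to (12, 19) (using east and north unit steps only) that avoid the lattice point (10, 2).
Number of paths = 141109239

Total paths from (0, 0) to (12, 19): C(31, 12) = 141120525. Paths through (10, 2): (paths (0, 0) → (10, 2)) × (paths (10, 2) → (12, 19)) = C(12, 10) · C(19, 2) = 66 · 171 = 11286. Avoidance count = 141120525 − 11286 = 141109239.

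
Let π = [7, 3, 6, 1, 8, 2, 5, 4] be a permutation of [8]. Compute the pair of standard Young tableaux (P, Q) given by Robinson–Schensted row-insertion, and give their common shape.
P = [1, 2, 4] / [3, 5, 8] / [6] / [7];  Q = [1, 3, 5] / [2, 6, 7] / [4] / [8];  common shape = (3, 3, 1, 1)

Row-insert the values π_1, π_2, … into P one at a time, bumping the leftmost entry strictly greater than the inserted value down to the next row. The recording tableau Q records, in position (i, j), the step at which that cell was added to P.
  Insert 7 (step 1): P = [7];  Q = [1]
  Insert 3 (step 2): P = [3] / [7];  Q = [1] / [2]
  Insert 6 (step 3): P = [3, 6] / [7];  Q = [1, 3] / [2]
  Insert 1 (step 4): P = [1, 6] / [3] / [7];  Q = [1, 3] / [2] / [4]
  Insert 8 (step 5): P = [1, 6, 8] / [3] / [7];  Q = [1, 3, 5] / [2] / [4]
  Insert 2 (step 6): P = [1, 2, 8] / [3, 6] / [7];  Q = [1, 3, 5] / [2, 6] / [4]
  Insert 5 (step 7): P = [1, 2, 5] / [3, 6, 8] / [7];  Q = [1, 3, 5] / [2, 6, 7] / [4]
  Insert 4 (step 8): P = [1, 2, 4] / [3, 5, 8] / [6] / [7];  Q = [1, 3, 5] / [2, 6, 7] / [4] / [8]
Final shape: (3, 3, 1, 1).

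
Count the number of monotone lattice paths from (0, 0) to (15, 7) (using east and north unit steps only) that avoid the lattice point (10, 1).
Number of paths = 165462

Total paths from (0, 0) to (15, 7): C(22, 15) = 170544. Paths through (10, 1): (paths (0, 0) → (10, 1)) × (paths (10, 1) → (15, 7)) = C(11, 10) · C(11, 5) = 11 · 462 = 5082. Avoidance count = 170544 − 5082 = 165462.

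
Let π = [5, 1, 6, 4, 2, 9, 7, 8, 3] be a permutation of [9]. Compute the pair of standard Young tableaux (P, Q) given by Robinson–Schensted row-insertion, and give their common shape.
P = [1, 2, 3, 8] / [4, 6, 7] / [5, 9];  Q = [1, 3, 6, 8] / [2, 4, 7] / [5, 9];  common shape = (4, 3, 2)

Row-insert the values π_1, π_2, … into P one at a time, bumping the leftmost entry strictly greater than the inserted value down to the next row. The recording tableau Q records, in position (i, j), the step at which that cell was added to P.
  Insert 5 (step 1): P = [5];  Q = [1]
  Insert 1 (step 2): P = [1] / [5];  Q = [1] / [2]
  Insert 6 (step 3): P = [1, 6] / [5];  Q = [1, 3] / [2]
  Insert 4 (step 4): P = [1, 4] / [5, 6];  Q = [1, 3] / [2, 4]
  Insert 2 (step 5): P = [1, 2] / [4, 6] / [5];  Q = [1, 3] / [2, 4] / [5]
  Insert 9 (step 6): P = [1, 2, 9] / [4, 6] / [5];  Q = [1, 3, 6] / [2, 4] / [5]
  Insert 7 (step 7): P = [1, 2, 7] / [4, 6, 9] / [5];  Q = [1, 3, 6] / [2, 4, 7] / [5]
  Insert 8 (step 8): P = [1, 2, 7, 8] / [4, 6, 9] / [5];  Q = [1, 3, 6, 8] / [2, 4, 7] / [5]
  Insert 3 (step 9): P = [1, 2, 3, 8] / [4, 6, 7] / [5, 9];  Q = [1, 3, 6, 8] / [2, 4, 7] / [5, 9]
Final shape: (4, 3, 2).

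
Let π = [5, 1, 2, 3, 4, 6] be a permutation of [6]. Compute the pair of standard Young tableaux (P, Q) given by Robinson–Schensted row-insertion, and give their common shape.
P = [1, 2, 3, 4, 6] / [5];  Q = [1, 3, 4, 5, 6] / [2];  common shape = (5, 1)

Row-insert the values π_1, π_2, … into P one at a time, bumping the leftmost entry strictly greater than the inserted value down to the next row. The recording tableau Q records, in position (i, j), the step at which that cell was added to P.
  Insert 5 (step 1): P = [5];  Q = [1]
  Insert 1 (step 2): P = [1] / [5];  Q = [1] / [2]
  Insert 2 (step 3): P = [1, 2] / [5];  Q = [1, 3] / [2]
  Insert 3 (step 4): P = [1, 2, 3] / [5];  Q = [1, 3, 4] / [2]
  Insert 4 (step 5): P = [1, 2, 3, 4] / [5];  Q = [1, 3, 4, 5] / [2]
  Insert 6 (step 6): P = [1, 2, 3, 4, 6] / [5];  Q = [1, 3, 4, 5, 6] / [2]
Final shape: (5, 1).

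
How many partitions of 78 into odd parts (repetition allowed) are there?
p_odd(78) = 64234

Enumerate partitions using only odd parts via the recurrence o(n, m) = o(n, m−2) + o(n−m, m) over odd m, starting from the largest odd part ≤ n. This gives p_odd(78) = 64234. (Euler's theorem: equals the count of distinct-part partitions.)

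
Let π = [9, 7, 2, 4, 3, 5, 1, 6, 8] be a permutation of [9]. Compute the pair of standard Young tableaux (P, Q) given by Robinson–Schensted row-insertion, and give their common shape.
P = [1, 3, 5, 6, 8] / [2] / [4] / [7] / [9];  Q = [1, 4, 6, 8, 9] / [2] / [3] / [5] / [7];  common shape = (5, 1, 1, 1, 1)

Row-insert the values π_1, π_2, … into P one at a time, bumping the leftmost entry strictly greater than the inserted value down to the next row. The recording tableau Q records, in position (i, j), the step at which that cell was added to P.
  Insert 9 (step 1): P = [9];  Q = [1]
  Insert 7 (step 2): P = [7] / [9];  Q = [1] / [2]
  Insert 2 (step 3): P = [2] / [7] / [9];  Q = [1] / [2] / [3]
  Insert 4 (step 4): P = [2, 4] / [7] / [9];  Q = [1, 4] / [2] / [3]
  Insert 3 (step 5): P = [2, 3] / [4] / [7] / [9];  Q = [1, 4] / [2] / [3] / [5]
  Insert 5 (step 6): P = [2, 3, 5] / [4] / [7] / [9];  Q = [1, 4, 6] / [2] / [3] / [5]
  Insert 1 (step 7): P = [1, 3, 5] / [2] / [4] / [7] / [9];  Q = [1, 4, 6] / [2] / [3] / [5] / [7]
  Insert 6 (step 8): P = [1, 3, 5, 6] / [2] / [4] / [7] / [9];  Q = [1, 4, 6, 8] / [2] / [3] / [5] / [7]
  Insert 8 (step 9): P = [1, 3, 5, 6, 8] / [2] / [4] / [7] / [9];  Q = [1, 4, 6, 8, 9] / [2] / [3] / [5] / [7]
Final shape: (5, 1, 1, 1, 1).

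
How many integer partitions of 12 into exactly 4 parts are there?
p(12, 4 parts) = 15

Partitions of n into exactly k parts ↔ partitions of n − k into at most k parts (subtract 1 from each part). For n = 12, k = 4, the partitions are: 9+1+1+1, 8+2+1+1, 7+3+1+1, 7+2+2+1, 6+4+1+1, 6+3+2+1, 6+2+2+2, 5+5+1+1, 5+4+2+1, 5+3+3+1, 5+3+2+2, 4+4+3+1, 4+4+2+2, 4+3+3+2, 3+3+3+3. Count = 15.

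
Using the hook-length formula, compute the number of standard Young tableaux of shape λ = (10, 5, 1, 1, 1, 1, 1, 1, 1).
# SYT of shape (10, 5, 1, 1, 1, 1, 1, 1, 1) = 71131060

Hook-length formula: f^λ = n! / Π hook(c), product over all cells c of the Young diagram. For λ = (10, 5, 1, 1, 1, 1, 1, 1, 1), n = 22 boxes. Hook lengths by row (left-to-right, top-to-bottom): [18, 10, 9, 8, 7, 5, 4, 3, 2, 1]; [12, 4, 3, 2, 1]; [7]; [6]; [5]; [4]; [3]; [2]; [1]. Product of hooks = 15801827328000. So f^λ = 22! / 15801827328000 = 1124000727777607680000 / 15801827328000 = 71131060.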